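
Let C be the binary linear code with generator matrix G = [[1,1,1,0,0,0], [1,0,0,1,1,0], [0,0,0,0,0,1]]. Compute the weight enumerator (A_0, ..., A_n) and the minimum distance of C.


Weight distribution: A_0 = 1, A_1 = 1, A_3 = 2, A_4 = 3, A_5 = 1. Minimum distance d = 1.

Enumerate all 2^3 = 8 messages m ∈ F_2^3.
For each, compute codeword c = mG in F_2^6, then tally its weight.
  m = 000 → c = 000000, weight = 0.
  m = 100 → c = 111000, weight = 3.
  m = 010 → c = 100110, weight = 3.
  m = 110 → c = 011110, weight = 4.
  m = 001 → c = 000001, weight = 1.
  m = 101 → c = 111001, weight = 4.
  m = 011 → c = 100111, weight = 4.
  m = 111 → c = 011111, weight = 5.
Tally weights:
  weight 0: 1 codewords.
  weight 1: 1 codewords.
  weight 3: 2 codewords.
  weight 4: 3 codewords.
  weight 5: 1 codewords.
Minimum distance d = smallest w > 0 with A_w > 0 = 1.
Sanity: Σ A_w = 8 = 2^3 = 8 ✓.


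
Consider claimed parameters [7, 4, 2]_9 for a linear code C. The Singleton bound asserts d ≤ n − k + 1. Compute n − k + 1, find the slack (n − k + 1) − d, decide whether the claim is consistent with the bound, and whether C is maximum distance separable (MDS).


Singleton RHS = n − k + 1 = 4, slack = 2, bound satisfied, not MDS.

Singleton bound: d ≤ n − k + 1.
Here n = 7, k = 4, so n − k + 1 = 4.
Given d = 2, check d ≤ 4: YES.
Slack = (n − k + 1) − d = 2.
The code is NOT MDS (slack = 2 > 0).
Description: the claimed parameters are [7, 4, 2]_9; such a code would be non-MDS.


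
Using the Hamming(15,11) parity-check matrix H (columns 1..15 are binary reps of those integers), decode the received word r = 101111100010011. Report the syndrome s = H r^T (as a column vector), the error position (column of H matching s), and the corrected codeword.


s = (1, 0, 0, 0)^T, error position = 8, corrected codeword c = 101111110010011

Compute s = H r^T mod 2 one row at a time:
  s_1 = 0 + 0 + 0 + 1 + 0 + 0 + 1 + 1 = 3 ≡ 1 (mod 2).
  s_2 = 1 + 1 + 1 + 1 + 0 + 0 + 1 + 1 = 6 ≡ 0 (mod 2).
  s_3 = 0 + 1 + 1 + 1 + 0 + 1 + 1 + 1 = 6 ≡ 0 (mod 2).
  s_4 = 1 + 1 + 1 + 1 + 0 + 1 + 0 + 1 = 6 ≡ 0 (mod 2).
s = (1, 0, 0, 0)^T — this equals column 8 of H (binary 1000), so error is at position 8.
Correct: flip bit 8 of r = 101111100010011 to get c = 101111110010011.


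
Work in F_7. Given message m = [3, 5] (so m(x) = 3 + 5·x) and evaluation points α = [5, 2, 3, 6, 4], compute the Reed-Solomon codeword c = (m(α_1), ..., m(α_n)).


c = [0, 6, 4, 5, 2]

Message polynomial: m(x) = 3 + 5·x (mod 7).
For each evaluation point α_i, compute m(α_i) mod 7:
  α_1 = 5: Horner steps 5 → 0, so m(5) = 0.
  α_2 = 2: Horner steps 5 → 6, so m(2) = 6.
  α_3 = 3: Horner steps 5 → 4, so m(3) = 4.
  α_4 = 6: Horner steps 5 → 5, so m(6) = 5.
  α_5 = 4: Horner steps 5 → 2, so m(4) = 2.
Codeword c = [0, 6, 4, 5, 2] ∈ F_7^5.


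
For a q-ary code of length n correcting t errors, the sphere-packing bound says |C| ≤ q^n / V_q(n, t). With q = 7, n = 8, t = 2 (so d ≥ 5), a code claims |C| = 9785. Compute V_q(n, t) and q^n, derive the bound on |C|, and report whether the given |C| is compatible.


V_q(n, t) = 1057, q^n = 5764801, Hamming bound = 5453, |C| = 9785 > bound (violated).

Step 1: Compute V_q(n, t) = Σ_{j=0}^2 C(n, j) (q−1)^j.
  j = 0: C(8,0)·(6)^0 = 1·1 = 1.
  j = 1: C(8,1)·(6)^1 = 8·6 = 48.
  j = 2: C(8,2)·(6)^2 = 28·36 = 1008.
  V_q(n, t) = 1 + 48 + 1008 = 1057.
Step 2: q^n = 7^8 = 5764801.
Step 3: Hamming bound ⌊q^n / V_q(n,t)⌋ = ⌊5764801/1057⌋ = 5453.
Step 4: Compare |C| = 9785 to 5453: violated.
The claimed |C| lies above the Hamming bound, so no 7-ary code of length 8 with d ≥ 5 can have 9785 codewords.


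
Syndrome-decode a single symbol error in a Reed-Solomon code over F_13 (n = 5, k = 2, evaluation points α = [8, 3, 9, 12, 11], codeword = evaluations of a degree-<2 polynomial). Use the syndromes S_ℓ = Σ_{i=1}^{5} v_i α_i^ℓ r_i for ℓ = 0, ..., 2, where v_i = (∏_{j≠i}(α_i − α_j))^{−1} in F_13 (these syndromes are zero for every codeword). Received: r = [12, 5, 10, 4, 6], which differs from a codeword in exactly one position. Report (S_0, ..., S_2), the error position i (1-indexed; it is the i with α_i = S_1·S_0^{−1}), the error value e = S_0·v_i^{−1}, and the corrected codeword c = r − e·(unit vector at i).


S = (11, 7, 8), error at position 2, error magnitude e = 9, c = [12, 9, 10, 4, 6].

Step 1: column multipliers v_i = (∏_{j≠i}(α_i − α_j))^{−1} mod 13.
  i = 1 (α = 8): (8−3)(8−9)(8−12)(8−11) = 5·(−1)·(−4)·(−3) = −60 ≡ 5, so v_1 = 5^{−1} = 8 (mod 13).
  i = 2 (α = 3): (3−8)(3−9)(3−12)(3−11) = (−5)·(−6)·(−9)·(−8) = 2160 ≡ 2, so v_2 = 2^{−1} = 7 (mod 13).
  i = 3 (α = 9): (9−8)(9−3)(9−12)(9−11) = 1·6·(−3)·(−2) = 36 ≡ 10, so v_3 = 10^{−1} = 4 (mod 13).
  i = 4 (α = 12): (12−8)(12−3)(12−9)(12−11) = 4·9·3·1 = 108 ≡ 4, so v_4 = 4^{−1} = 10 (mod 13).
  i = 5 (α = 11): (11−8)(11−3)(11−9)(11−12) = 3·8·2·(−1) = −48 ≡ 4, so v_5 = 4^{−1} = 10 (mod 13).
  v = [8, 7, 4, 10, 10].
Step 2: syndromes of r = [12, 5, 10, 4, 6] (all sums mod 13).
  S_0 = Σ v_i r_i = 8·12 + 7·5 + 4·10 + 10·4 + 10·6 = 271 ≡ 11.
  S_1 = Σ v_i α_i r_i = 8·8·12 + 7·3·5 + 4·9·10 + 10·12·4 + 10·11·6 = 2373 ≡ 7.
  α_i^2 mod 13 = [12, 9, 3, 1, 4].
  S_2 = Σ v_i α_i^2 r_i = 8·12·12 + 7·9·5 + 4·3·10 + 10·1·4 + 10·4·6 = 1867 ≡ 8.
  S = (11, 7, 8) ≠ 0, so r is not a codeword (an error is present).
Step 3: locate the error. For a single error e at position i, S_ℓ = v_i·e·α_i^ℓ, so α_err = S_1/S_0.
  S_0^{−1} = 11^{−1} = 6 (mod 13), so α_err = 7·6 = 42 ≡ 3 = α_2. Error position i = 2.
  Consistency check: S_2/S_1 = 8·2 = 16 ≡ 3 = α_err ✓ (single-error assumption holds).
Step 4: error magnitude e = S_0/v_2 = S_0·∏_{j≠2}(α_2 − α_j) = 11·2 = 22 ≡ 9 (mod 13).
Step 5: correct position 2: c_2 = r_2 − e = 5 − 9 ≡ 9 (mod 13). Hence c = [12, 9, 10, 4, 6].
  Check: interpolating c through the α_i gives m(x) = 2 + 11·x (degree < 2) with m(α_i) = c_i for every i, so c is indeed a codeword.


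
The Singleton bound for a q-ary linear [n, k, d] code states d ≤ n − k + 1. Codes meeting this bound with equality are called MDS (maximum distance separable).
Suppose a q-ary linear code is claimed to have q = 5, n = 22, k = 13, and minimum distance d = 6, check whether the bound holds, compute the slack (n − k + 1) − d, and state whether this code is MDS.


Singleton RHS = n − k + 1 = 10, slack = 4, bound satisfied, not MDS.

Singleton bound: d ≤ n − k + 1.
Here n = 22, k = 13, so n − k + 1 = 10.
Given d = 6, check d ≤ 10: YES.
Slack = (n − k + 1) − d = 4.
The code is NOT MDS (slack = 4 > 0).
Description: the claimed parameters are [22, 13, 6]_5; such a code would be non-MDS.


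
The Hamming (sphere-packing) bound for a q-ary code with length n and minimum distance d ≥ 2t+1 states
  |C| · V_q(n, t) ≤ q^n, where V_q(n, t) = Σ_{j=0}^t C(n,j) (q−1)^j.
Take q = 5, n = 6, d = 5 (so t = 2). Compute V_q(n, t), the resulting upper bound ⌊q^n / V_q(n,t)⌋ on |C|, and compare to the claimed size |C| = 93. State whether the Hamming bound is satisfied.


V_q(n, t) = 265, q^n = 15625, Hamming bound = 58, |C| = 93 > bound (violated).

Step 1: Compute V_q(n, t) = Σ_{j=0}^2 C(n, j) (q−1)^j.
  j = 0: C(6,0)·(4)^0 = 1·1 = 1.
  j = 1: C(6,1)·(4)^1 = 6·4 = 24.
  j = 2: C(6,2)·(4)^2 = 15·16 = 240.
  V_q(n, t) = 1 + 24 + 240 = 265.
Step 2: q^n = 5^6 = 15625.
Step 3: Hamming bound ⌊q^n / V_q(n,t)⌋ = ⌊15625/265⌋ = 58.
Step 4: Compare |C| = 93 to 58: violated.
The claimed |C| lies above the Hamming bound, so no 5-ary code of length 6 with d ≥ 5 can have 93 codewords.


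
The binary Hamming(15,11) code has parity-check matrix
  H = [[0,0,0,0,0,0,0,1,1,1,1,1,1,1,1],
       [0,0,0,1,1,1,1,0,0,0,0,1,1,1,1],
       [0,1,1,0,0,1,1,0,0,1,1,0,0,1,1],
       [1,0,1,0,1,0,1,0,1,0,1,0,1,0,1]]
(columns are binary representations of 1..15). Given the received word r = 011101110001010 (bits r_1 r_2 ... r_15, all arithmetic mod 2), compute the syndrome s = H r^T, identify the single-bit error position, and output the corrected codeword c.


s = (1, 1, 1, 0)^T, error position = 14, corrected codeword c = 011101110001000

Compute s = H r^T mod 2 one row at a time:
  s_1 = 1 + 0 + 0 + 0 + 1 + 0 + 1 + 0 = 3 ≡ 1 (mod 2).
  s_2 = 1 + 0 + 1 + 1 + 1 + 0 + 1 + 0 = 5 ≡ 1 (mod 2).
  s_3 = 1 + 1 + 1 + 1 + 0 + 0 + 1 + 0 = 5 ≡ 1 (mod 2).
  s_4 = 0 + 1 + 0 + 1 + 0 + 0 + 0 + 0 = 2 ≡ 0 (mod 2).
s = (1, 1, 1, 0)^T — this equals column 14 of H (binary 1110), so error is at position 14.
Correct: flip bit 14 of r = 011101110001010 to get c = 011101110001000.


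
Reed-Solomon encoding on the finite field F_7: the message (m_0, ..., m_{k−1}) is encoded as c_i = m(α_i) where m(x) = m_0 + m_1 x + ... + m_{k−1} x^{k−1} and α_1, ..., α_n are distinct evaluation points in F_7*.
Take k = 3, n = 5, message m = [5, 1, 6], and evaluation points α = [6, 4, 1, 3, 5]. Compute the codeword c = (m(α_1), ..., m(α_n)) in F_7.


c = [3, 0, 5, 6, 6]

Message polynomial: m(x) = 5 + 1·x + 6·x^2 (mod 7).
For each evaluation point α_i, compute m(α_i) mod 7:
  α_1 = 6: Horner steps 6 → 2 → 3, so m(6) = 3.
  α_2 = 4: Horner steps 6 → 4 → 0, so m(4) = 0.
  α_3 = 1: Horner steps 6 → 0 → 5, so m(1) = 5.
  α_4 = 3: Horner steps 6 → 5 → 6, so m(3) = 6.
  α_5 = 5: Horner steps 6 → 3 → 6, so m(5) = 6.
Codeword c = [3, 0, 5, 6, 6] ∈ F_7^5.


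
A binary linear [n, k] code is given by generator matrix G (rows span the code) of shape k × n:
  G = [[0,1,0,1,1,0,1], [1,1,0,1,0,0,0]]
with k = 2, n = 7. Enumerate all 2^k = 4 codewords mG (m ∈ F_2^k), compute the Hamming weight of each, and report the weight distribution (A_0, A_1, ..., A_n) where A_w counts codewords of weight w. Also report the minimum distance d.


Weight distribution: A_0 = 1, A_3 = 2, A_4 = 1. Minimum distance d = 3.

Enumerate all 2^2 = 4 messages m ∈ F_2^2.
For each, compute codeword c = mG in F_2^7, then tally its weight.
  m = 00 → c = 0000000, weight = 0.
  m = 10 → c = 0101101, weight = 4.
  m = 01 → c = 1101000, weight = 3.
  m = 11 → c = 1000101, weight = 3.
Tally weights:
  weight 0: 1 codewords.
  weight 3: 2 codewords.
  weight 4: 1 codewords.
Minimum distance d = smallest w > 0 with A_w > 0 = 3.
Sanity: Σ A_w = 4 = 2^2 = 4 ✓.


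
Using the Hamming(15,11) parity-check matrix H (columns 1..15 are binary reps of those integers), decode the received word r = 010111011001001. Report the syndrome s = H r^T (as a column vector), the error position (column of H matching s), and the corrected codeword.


s = (0, 1, 1, 1)^T, error position = 7, corrected codeword c = 010111111001001

Compute s = H r^T mod 2 one row at a time:
  s_1 = 1 + 1 + 0 + 0 + 1 + 0 + 0 + 1 = 4 ≡ 0 (mod 2).
  s_2 = 1 + 1 + 1 + 0 + 1 + 0 + 0 + 1 = 5 ≡ 1 (mod 2).
  s_3 = 1 + 0 + 1 + 0 + 0 + 0 + 0 + 1 = 3 ≡ 1 (mod 2).
  s_4 = 0 + 0 + 1 + 0 + 1 + 0 + 0 + 1 = 3 ≡ 1 (mod 2).
s = (0, 1, 1, 1)^T — this equals column 7 of H (binary 0111), so error is at position 7.
Correct: flip bit 7 of r = 010111011001001 to get c = 010111111001001.


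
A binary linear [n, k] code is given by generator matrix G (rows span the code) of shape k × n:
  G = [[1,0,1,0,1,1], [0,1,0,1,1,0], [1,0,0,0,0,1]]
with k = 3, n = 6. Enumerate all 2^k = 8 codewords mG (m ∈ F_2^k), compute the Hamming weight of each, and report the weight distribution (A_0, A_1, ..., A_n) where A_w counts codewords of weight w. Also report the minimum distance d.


Weight distribution: A_0 = 1, A_2 = 2, A_3 = 2, A_4 = 1, A_5 = 2. Minimum distance d = 2.

Enumerate all 2^3 = 8 messages m ∈ F_2^3.
For each, compute codeword c = mG in F_2^6, then tally its weight.
  m = 000 → c = 000000, weight = 0.
  m = 100 → c = 101011, weight = 4.
  m = 010 → c = 010110, weight = 3.
  m = 110 → c = 111101, weight = 5.
  m = 001 → c = 100001, weight = 2.
  m = 101 → c = 001010, weight = 2.
  m = 011 → c = 110111, weight = 5.
  m = 111 → c = 011100, weight = 3.
Tally weights:
  weight 0: 1 codewords.
  weight 2: 2 codewords.
  weight 3: 2 codewords.
  weight 4: 1 codewords.
  weight 5: 2 codewords.
Minimum distance d = smallest w > 0 with A_w > 0 = 2.
Sanity: Σ A_w = 8 = 2^3 = 8 ✓.


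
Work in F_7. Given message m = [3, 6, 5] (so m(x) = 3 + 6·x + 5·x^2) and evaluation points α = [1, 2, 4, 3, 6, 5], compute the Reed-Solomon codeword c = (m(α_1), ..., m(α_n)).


c = [0, 0, 2, 3, 2, 4]

Message polynomial: m(x) = 3 + 6·x + 5·x^2 (mod 7).
For each evaluation point α_i, compute m(α_i) mod 7:
  α_1 = 1: Horner steps 5 → 4 → 0, so m(1) = 0.
  α_2 = 2: Horner steps 5 → 2 → 0, so m(2) = 0.
  α_3 = 4: Horner steps 5 → 5 → 2, so m(4) = 2.
  α_4 = 3: Horner steps 5 → 0 → 3, so m(3) = 3.
  α_5 = 6: Horner steps 5 → 1 → 2, so m(6) = 2.
  α_6 = 5: Horner steps 5 → 3 → 4, so m(5) = 4.
Codeword c = [0, 0, 2, 3, 2, 4] ∈ F_7^6.


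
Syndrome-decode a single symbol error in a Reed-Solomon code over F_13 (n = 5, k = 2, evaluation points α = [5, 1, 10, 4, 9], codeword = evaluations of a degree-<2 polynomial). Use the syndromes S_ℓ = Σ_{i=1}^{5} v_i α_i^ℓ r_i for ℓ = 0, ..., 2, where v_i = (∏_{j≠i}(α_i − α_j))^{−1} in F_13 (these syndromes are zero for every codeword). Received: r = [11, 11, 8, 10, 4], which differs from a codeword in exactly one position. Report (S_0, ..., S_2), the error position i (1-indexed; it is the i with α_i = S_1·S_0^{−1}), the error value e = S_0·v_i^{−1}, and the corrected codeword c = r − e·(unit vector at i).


S = (5, 12, 8), error at position 1, error magnitude e = 10, c = [1, 11, 8, 10, 4].

Step 1: column multipliers v_i = (∏_{j≠i}(α_i − α_j))^{−1} mod 13.
  i = 1 (α = 5): (5−1)(5−10)(5−4)(5−9) = 4·(−5)·1·(−4) = 80 ≡ 2, so v_1 = 2^{−1} = 7 (mod 13).
  i = 2 (α = 1): (1−5)(1−10)(1−4)(1−9) = (−4)·(−9)·(−3)·(−8) = 864 ≡ 6, so v_2 = 6^{−1} = 11 (mod 13).
  i = 3 (α = 10): (10−5)(10−1)(10−4)(10−9) = 5·9·6·1 = 270 ≡ 10, so v_3 = 10^{−1} = 4 (mod 13).
  i = 4 (α = 4): (4−5)(4−1)(4−10)(4−9) = (−1)·3·(−6)·(−5) = −90 ≡ 1, so v_4 = 1^{−1} = 1 (mod 13).
  i = 5 (α = 9): (9−5)(9−1)(9−10)(9−4) = 4·8·(−1)·5 = −160 ≡ 9, so v_5 = 9^{−1} = 3 (mod 13).
  v = [7, 11, 4, 1, 3].
Step 2: syndromes of r = [11, 11, 8, 10, 4] (all sums mod 13).
  S_0 = Σ v_i r_i = 7·11 + 11·11 + 4·8 + 1·10 + 3·4 = 252 ≡ 5.
  S_1 = Σ v_i α_i r_i = 7·5·11 + 11·1·11 + 4·10·8 + 1·4·10 + 3·9·4 = 974 ≡ 12.
  α_i^2 mod 13 = [12, 1, 9, 3, 3].
  S_2 = Σ v_i α_i^2 r_i = 7·12·11 + 11·1·11 + 4·9·8 + 1·3·10 + 3·3·4 = 1399 ≡ 8.
  S = (5, 12, 8) ≠ 0, so r is not a codeword (an error is present).
Step 3: locate the error. For a single error e at position i, S_ℓ = v_i·e·α_i^ℓ, so α_err = S_1/S_0.
  S_0^{−1} = 5^{−1} = 8 (mod 13), so α_err = 12·8 = 96 ≡ 5 = α_1. Error position i = 1.
  Consistency check: S_2/S_1 = 8·12 = 96 ≡ 5 = α_err ✓ (single-error assumption holds).
Step 4: error magnitude e = S_0/v_1 = S_0·∏_{j≠1}(α_1 − α_j) = 5·2 = 10 ≡ 10 (mod 13).
Step 5: correct position 1: c_1 = r_1 − e = 11 − 10 ≡ 1 (mod 13). Hence c = [1, 11, 8, 10, 4].
  Check: interpolating c through the α_i gives m(x) = 7 + 4·x (degree < 2) with m(α_i) = c_i for every i, so c is indeed a codeword.


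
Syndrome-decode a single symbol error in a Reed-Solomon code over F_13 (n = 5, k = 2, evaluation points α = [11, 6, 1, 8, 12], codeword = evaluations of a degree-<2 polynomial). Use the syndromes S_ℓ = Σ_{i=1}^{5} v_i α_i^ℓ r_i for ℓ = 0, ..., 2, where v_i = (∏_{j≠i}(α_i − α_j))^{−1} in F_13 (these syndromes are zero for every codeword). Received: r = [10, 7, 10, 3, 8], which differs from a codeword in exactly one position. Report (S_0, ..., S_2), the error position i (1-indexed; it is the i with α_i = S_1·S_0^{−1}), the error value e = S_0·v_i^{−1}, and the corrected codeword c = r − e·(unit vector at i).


S = (3, 3, 3), error at position 3, error magnitude e = 6, c = [10, 7, 4, 3, 8].

Step 1: column multipliers v_i = (∏_{j≠i}(α_i − α_j))^{−1} mod 13.
  i = 1 (α = 11): (11−6)(11−1)(11−8)(11−12) = 5·10·3·(−1) = −150 ≡ 6, so v_1 = 6^{−1} = 11 (mod 13).
  i = 2 (α = 6): (6−11)(6−1)(6−8)(6−12) = (−5)·5·(−2)·(−6) = −300 ≡ 12, so v_2 = 12^{−1} = 12 (mod 13).
  i = 3 (α = 1): (1−11)(1−6)(1−8)(1−12) = (−10)·(−5)·(−7)·(−11) = 3850 ≡ 2, so v_3 = 2^{−1} = 7 (mod 13).
  i = 4 (α = 8): (8−11)(8−6)(8−1)(8−12) = (−3)·2·7·(−4) = 168 ≡ 12, so v_4 = 12^{−1} = 12 (mod 13).
  i = 5 (α = 12): (12−11)(12−6)(12−1)(12−8) = 1·6·11·4 = 264 ≡ 4, so v_5 = 4^{−1} = 10 (mod 13).
  v = [11, 12, 7, 12, 10].
Step 2: syndromes of r = [10, 7, 10, 3, 8] (all sums mod 13).
  S_0 = Σ v_i r_i = 11·10 + 12·7 + 7·10 + 12·3 + 10·8 = 380 ≡ 3.
  S_1 = Σ v_i α_i r_i = 11·11·10 + 12·6·7 + 7·1·10 + 12·8·3 + 10·12·8 = 3032 ≡ 3.
  α_i^2 mod 13 = [4, 10, 1, 12, 1].
  S_2 = Σ v_i α_i^2 r_i = 11·4·10 + 12·10·7 + 7·1·10 + 12·12·3 + 10·1·8 = 1862 ≡ 3.
  S = (3, 3, 3) ≠ 0, so r is not a codeword (an error is present).
Step 3: locate the error. For a single error e at position i, S_ℓ = v_i·e·α_i^ℓ, so α_err = S_1/S_0.
  S_0^{−1} = 3^{−1} = 9 (mod 13), so α_err = 3·9 = 27 ≡ 1 = α_3. Error position i = 3.
  Consistency check: S_2/S_1 = 3·9 = 27 ≡ 1 = α_err ✓ (single-error assumption holds).
Step 4: error magnitude e = S_0/v_3 = S_0·∏_{j≠3}(α_3 − α_j) = 3·2 = 6 ≡ 6 (mod 13).
Step 5: correct position 3: c_3 = r_3 − e = 10 − 6 ≡ 4 (mod 13). Hence c = [10, 7, 4, 3, 8].
  Check: interpolating c through the α_i gives m(x) = 6 + 11·x (degree < 2) with m(α_i) = c_i for every i, so c is indeed a codeword.


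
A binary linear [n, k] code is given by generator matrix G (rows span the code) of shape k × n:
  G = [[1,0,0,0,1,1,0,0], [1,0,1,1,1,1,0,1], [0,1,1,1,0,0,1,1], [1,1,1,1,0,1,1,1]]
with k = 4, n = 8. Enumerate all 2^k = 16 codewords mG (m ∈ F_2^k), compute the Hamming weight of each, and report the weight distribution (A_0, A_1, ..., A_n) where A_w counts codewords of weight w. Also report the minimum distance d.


Weight distribution: A_0 = 1, A_1 = 1, A_2 = 2, A_3 = 3, A_4 = 2, A_5 = 3, A_6 = 2, A_7 = 1, A_8 = 1. Minimum distance d = 1.

Enumerate all 2^4 = 16 messages m ∈ F_2^4.
For each, compute codeword c = mG in F_2^8, then tally its weight.
  m = 0000 → c = 00000000, weight = 0.
  m = 1000 → c = 10001100, weight = 3.
  m = 0100 → c = 10111101, weight = 6.
  m = 1100 → c = 00110001, weight = 3.
  m = 0010 → c = 01110011, weight = 5.
  m = 1010 → c = 11111111, weight = 8.
  m = 0110 → c = 11001110, weight = 5.
  m = 1110 → c = 01000010, weight = 2.
  m = 0001 → c = 11110111, weight = 7.
  m = 1001 → c = 01111011, weight = 6.
  m = 0101 → c = 01001010, weight = 3.
  m = 1101 → c = 11000110, weight = 4.
  m = 0011 → c = 10000100, weight = 2.
  m = 1011 → c = 00001000, weight = 1.
  m = 0111 → c = 00111001, weight = 4.
  m = 1111 → c = 10110101, weight = 5.
Tally weights:
  weight 0: 1 codewords.
  weight 1: 1 codewords.
  weight 2: 2 codewords.
  weight 3: 3 codewords.
  weight 4: 2 codewords.
  weight 5: 3 codewords.
  weight 6: 2 codewords.
  weight 7: 1 codewords.
  weight 8: 1 codewords.
Minimum distance d = smallest w > 0 with A_w > 0 = 1.
Sanity: Σ A_w = 16 = 2^4 = 16 ✓.


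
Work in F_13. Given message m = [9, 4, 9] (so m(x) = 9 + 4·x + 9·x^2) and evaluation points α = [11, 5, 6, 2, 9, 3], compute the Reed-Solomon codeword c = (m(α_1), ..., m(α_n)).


c = [11, 7, 6, 1, 7, 11]

Message polynomial: m(x) = 9 + 4·x + 9·x^2 (mod 13).
For each evaluation point α_i, compute m(α_i) mod 13:
  α_1 = 11: Horner steps 9 → 12 → 11, so m(11) = 11.
  α_2 = 5: Horner steps 9 → 10 → 7, so m(5) = 7.
  α_3 = 6: Horner steps 9 → 6 → 6, so m(6) = 6.
  α_4 = 2: Horner steps 9 → 9 → 1, so m(2) = 1.
  α_5 = 9: Horner steps 9 → 7 → 7, so m(9) = 7.
  α_6 = 3: Horner steps 9 → 5 → 11, so m(3) = 11.
Codeword c = [11, 7, 6, 1, 7, 11] ∈ F_13^6.


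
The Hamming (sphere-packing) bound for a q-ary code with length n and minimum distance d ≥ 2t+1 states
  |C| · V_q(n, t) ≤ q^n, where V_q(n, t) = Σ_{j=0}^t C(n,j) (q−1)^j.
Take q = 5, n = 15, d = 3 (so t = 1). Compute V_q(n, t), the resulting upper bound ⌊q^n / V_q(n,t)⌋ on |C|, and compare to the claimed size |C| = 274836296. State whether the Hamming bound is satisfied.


V_q(n, t) = 61, q^n = 30517578125, Hamming bound = 500288165, |C| = 274836296 ≤ bound (satisfied).

Step 1: Compute V_q(n, t) = Σ_{j=0}^1 C(n, j) (q−1)^j.
  j = 0: C(15,0)·(4)^0 = 1·1 = 1.
  j = 1: C(15,1)·(4)^1 = 15·4 = 60.
  V_q(n, t) = 1 + 60 = 61.
Step 2: q^n = 5^15 = 30517578125.
Step 3: Hamming bound ⌊q^n / V_q(n,t)⌋ = ⌊30517578125/61⌋ = 500288165.
Step 4: Compare |C| = 274836296 to 500288165: satisfied.
The claimed |C| lies below the Hamming bound.


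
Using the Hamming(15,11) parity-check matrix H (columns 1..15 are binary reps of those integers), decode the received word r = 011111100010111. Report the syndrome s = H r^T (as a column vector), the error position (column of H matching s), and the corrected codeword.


s = (0, 1, 1, 0)^T, error position = 6, corrected codeword c = 011110100010111

Compute s = H r^T mod 2 one row at a time:
  s_1 = 0 + 0 + 0 + 1 + 0 + 1 + 1 + 1 = 4 ≡ 0 (mod 2).
  s_2 = 1 + 1 + 1 + 1 + 0 + 1 + 1 + 1 = 7 ≡ 1 (mod 2).
  s_3 = 1 + 1 + 1 + 1 + 0 + 1 + 1 + 1 = 7 ≡ 1 (mod 2).
  s_4 = 0 + 1 + 1 + 1 + 0 + 1 + 1 + 1 = 6 ≡ 0 (mod 2).
s = (0, 1, 1, 0)^T — this equals column 6 of H (binary 0110), so error is at position 6.
Correct: flip bit 6 of r = 011111100010111 to get c = 011110100010111.


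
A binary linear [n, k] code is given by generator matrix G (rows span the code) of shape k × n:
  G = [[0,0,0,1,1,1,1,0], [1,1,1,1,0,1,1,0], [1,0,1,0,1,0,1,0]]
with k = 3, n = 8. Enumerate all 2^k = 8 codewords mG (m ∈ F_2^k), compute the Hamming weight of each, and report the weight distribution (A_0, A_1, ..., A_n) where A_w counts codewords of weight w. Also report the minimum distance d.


Weight distribution: A_0 = 1, A_2 = 1, A_4 = 5, A_6 = 1. Minimum distance d = 2.

Enumerate all 2^3 = 8 messages m ∈ F_2^3.
For each, compute codeword c = mG in F_2^8, then tally its weight.
  m = 000 → c = 00000000, weight = 0.
  m = 100 → c = 00011110, weight = 4.
  m = 010 → c = 11110110, weight = 6.
  m = 110 → c = 11101000, weight = 4.
  m = 001 → c = 10101010, weight = 4.
  m = 101 → c = 10110100, weight = 4.
  m = 011 → c = 01011100, weight = 4.
  m = 111 → c = 01000010, weight = 2.
Tally weights:
  weight 0: 1 codewords.
  weight 2: 1 codewords.
  weight 4: 5 codewords.
  weight 6: 1 codewords.
Minimum distance d = smallest w > 0 with A_w > 0 = 2.
Sanity: Σ A_w = 8 = 2^3 = 8 ✓.


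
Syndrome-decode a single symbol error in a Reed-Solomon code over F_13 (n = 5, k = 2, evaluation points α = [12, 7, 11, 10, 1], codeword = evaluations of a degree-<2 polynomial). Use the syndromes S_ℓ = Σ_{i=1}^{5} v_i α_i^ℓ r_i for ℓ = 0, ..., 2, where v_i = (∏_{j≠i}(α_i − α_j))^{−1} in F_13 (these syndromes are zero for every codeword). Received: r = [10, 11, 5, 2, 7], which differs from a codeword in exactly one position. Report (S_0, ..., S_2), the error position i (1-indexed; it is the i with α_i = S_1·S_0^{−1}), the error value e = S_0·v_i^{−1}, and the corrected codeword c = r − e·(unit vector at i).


S = (1, 10, 9), error at position 4, error magnitude e = 2, c = [10, 11, 5, 0, 7].

Step 1: column multipliers v_i = (∏_{j≠i}(α_i − α_j))^{−1} mod 13.
  i = 1 (α = 12): (12−7)(12−11)(12−10)(12−1) = 5·1·2·11 = 110 ≡ 6, so v_1 = 6^{−1} = 11 (mod 13).
  i = 2 (α = 7): (7−12)(7−11)(7−10)(7−1) = (−5)·(−4)·(−3)·6 = −360 ≡ 4, so v_2 = 4^{−1} = 10 (mod 13).
  i = 3 (α = 11): (11−12)(11−7)(11−10)(11−1) = (−1)·4·1·10 = −40 ≡ 12, so v_3 = 12^{−1} = 12 (mod 13).
  i = 4 (α = 10): (10−12)(10−7)(10−11)(10−1) = (−2)·3·(−1)·9 = 54 ≡ 2, so v_4 = 2^{−1} = 7 (mod 13).
  i = 5 (α = 1): (1−12)(1−7)(1−11)(1−10) = (−11)·(−6)·(−10)·(−9) = 5940 ≡ 12, so v_5 = 12^{−1} = 12 (mod 13).
  v = [11, 10, 12, 7, 12].
Step 2: syndromes of r = [10, 11, 5, 2, 7] (all sums mod 13).
  S_0 = Σ v_i r_i = 11·10 + 10·11 + 12·5 + 7·2 + 12·7 = 378 ≡ 1.
  S_1 = Σ v_i α_i r_i = 11·12·10 + 10·7·11 + 12·11·5 + 7·10·2 + 12·1·7 = 2974 ≡ 10.
  α_i^2 mod 13 = [1, 10, 4, 9, 1].
  S_2 = Σ v_i α_i^2 r_i = 11·1·10 + 10·10·11 + 12·4·5 + 7·9·2 + 12·1·7 = 1660 ≡ 9.
  S = (1, 10, 9) ≠ 0, so r is not a codeword (an error is present).
Step 3: locate the error. For a single error e at position i, S_ℓ = v_i·e·α_i^ℓ, so α_err = S_1/S_0.
  S_0^{−1} = 1^{−1} = 1 (mod 13), so α_err = 10·1 = 10 ≡ 10 = α_4. Error position i = 4.
  Consistency check: S_2/S_1 = 9·4 = 36 ≡ 10 = α_err ✓ (single-error assumption holds).
Step 4: error magnitude e = S_0/v_4 = S_0·∏_{j≠4}(α_4 − α_j) = 1·2 = 2 ≡ 2 (mod 13).
Step 5: correct position 4: c_4 = r_4 − e = 2 − 2 ≡ 0 (mod 13). Hence c = [10, 11, 5, 0, 7].
  Check: interpolating c through the α_i gives m(x) = 2 + 5·x (degree < 2) with m(α_i) = c_i for every i, so c is indeed a codeword.


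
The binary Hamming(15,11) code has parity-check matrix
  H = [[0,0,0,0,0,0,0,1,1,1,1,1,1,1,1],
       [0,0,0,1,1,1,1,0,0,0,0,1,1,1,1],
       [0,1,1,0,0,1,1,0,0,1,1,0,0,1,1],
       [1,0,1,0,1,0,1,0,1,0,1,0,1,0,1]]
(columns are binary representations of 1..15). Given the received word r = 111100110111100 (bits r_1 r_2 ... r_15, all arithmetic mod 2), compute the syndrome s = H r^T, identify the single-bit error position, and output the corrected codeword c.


s = (1, 0, 1, 1)^T, error position = 11, corrected codeword c = 111100110101100

Compute s = H r^T mod 2 one row at a time:
  s_1 = 1 + 0 + 1 + 1 + 1 + 1 + 0 + 0 = 5 ≡ 1 (mod 2).
  s_2 = 1 + 0 + 0 + 1 + 1 + 1 + 0 + 0 = 4 ≡ 0 (mod 2).
  s_3 = 1 + 1 + 0 + 1 + 1 + 1 + 0 + 0 = 5 ≡ 1 (mod 2).
  s_4 = 1 + 1 + 0 + 1 + 0 + 1 + 1 + 0 = 5 ≡ 1 (mod 2).
s = (1, 0, 1, 1)^T — this equals column 11 of H (binary 1011), so error is at position 11.
Correct: flip bit 11 of r = 111100110111100 to get c = 111100110101100.


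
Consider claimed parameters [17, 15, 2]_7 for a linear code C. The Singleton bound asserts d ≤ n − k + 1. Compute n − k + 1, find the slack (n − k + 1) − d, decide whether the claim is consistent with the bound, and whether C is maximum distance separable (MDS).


Singleton RHS = n − k + 1 = 3, slack = 1, bound satisfied, not MDS.

Singleton bound: d ≤ n − k + 1.
Here n = 17, k = 15, so n − k + 1 = 3.
Given d = 2, check d ≤ 3: YES.
Slack = (n − k + 1) − d = 1.
The code is NOT MDS (slack = 1 > 0).
Description: the claimed parameters are [17, 15, 2]_7; such a code would be non-MDS.


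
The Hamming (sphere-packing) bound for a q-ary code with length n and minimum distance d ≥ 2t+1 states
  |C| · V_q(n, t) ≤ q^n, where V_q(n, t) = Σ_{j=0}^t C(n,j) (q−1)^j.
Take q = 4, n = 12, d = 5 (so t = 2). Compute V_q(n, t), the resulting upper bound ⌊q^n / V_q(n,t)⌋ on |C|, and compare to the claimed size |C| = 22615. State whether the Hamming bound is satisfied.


V_q(n, t) = 631, q^n = 16777216, Hamming bound = 26588, |C| = 22615 ≤ bound (satisfied).

Step 1: Compute V_q(n, t) = Σ_{j=0}^2 C(n, j) (q−1)^j.
  j = 0: C(12,0)·(3)^0 = 1·1 = 1.
  j = 1: C(12,1)·(3)^1 = 12·3 = 36.
  j = 2: C(12,2)·(3)^2 = 66·9 = 594.
  V_q(n, t) = 1 + 36 + 594 = 631.
Step 2: q^n = 4^12 = 16777216.
Step 3: Hamming bound ⌊q^n / V_q(n,t)⌋ = ⌊16777216/631⌋ = 26588.
Step 4: Compare |C| = 22615 to 26588: satisfied.
The claimed |C| lies below the Hamming bound.


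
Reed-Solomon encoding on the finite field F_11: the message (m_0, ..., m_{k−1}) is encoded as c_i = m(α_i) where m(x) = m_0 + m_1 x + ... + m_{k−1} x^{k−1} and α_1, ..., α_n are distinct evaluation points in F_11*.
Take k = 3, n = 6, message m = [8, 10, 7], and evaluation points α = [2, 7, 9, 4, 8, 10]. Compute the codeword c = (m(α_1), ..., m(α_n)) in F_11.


c = [1, 3, 5, 6, 8, 5]

Message polynomial: m(x) = 8 + 10·x + 7·x^2 (mod 11).
For each evaluation point α_i, compute m(α_i) mod 11:
  α_1 = 2: Horner steps 7 → 2 → 1, so m(2) = 1.
  α_2 = 7: Horner steps 7 → 4 → 3, so m(7) = 3.
  α_3 = 9: Horner steps 7 → 7 → 5, so m(9) = 5.
  α_4 = 4: Horner steps 7 → 5 → 6, so m(4) = 6.
  α_5 = 8: Horner steps 7 → 0 → 8, so m(8) = 8.
  α_6 = 10: Horner steps 7 → 3 → 5, so m(10) = 5.
Codeword c = [1, 3, 5, 6, 8, 5] ∈ F_11^6.


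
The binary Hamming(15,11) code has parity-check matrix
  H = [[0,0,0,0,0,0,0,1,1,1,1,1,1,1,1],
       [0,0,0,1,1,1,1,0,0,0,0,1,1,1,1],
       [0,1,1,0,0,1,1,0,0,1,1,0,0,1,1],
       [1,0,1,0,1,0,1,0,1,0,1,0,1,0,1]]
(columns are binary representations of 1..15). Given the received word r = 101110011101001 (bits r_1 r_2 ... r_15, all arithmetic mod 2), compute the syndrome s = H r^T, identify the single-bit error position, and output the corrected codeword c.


s = (1, 0, 1, 1)^T, error position = 11, corrected codeword c = 101110011111001

Compute s = H r^T mod 2 one row at a time:
  s_1 = 1 + 1 + 1 + 0 + 1 + 0 + 0 + 1 = 5 ≡ 1 (mod 2).
  s_2 = 1 + 1 + 0 + 0 + 1 + 0 + 0 + 1 = 4 ≡ 0 (mod 2).
  s_3 = 0 + 1 + 0 + 0 + 1 + 0 + 0 + 1 = 3 ≡ 1 (mod 2).
  s_4 = 1 + 1 + 1 + 0 + 1 + 0 + 0 + 1 = 5 ≡ 1 (mod 2).
s = (1, 0, 1, 1)^T — this equals column 11 of H (binary 1011), so error is at position 11.
Correct: flip bit 11 of r = 101110011101001 to get c = 101110011111001.


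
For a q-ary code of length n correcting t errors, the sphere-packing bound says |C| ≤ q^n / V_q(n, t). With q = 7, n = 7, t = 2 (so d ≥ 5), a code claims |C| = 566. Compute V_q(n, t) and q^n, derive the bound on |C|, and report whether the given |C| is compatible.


V_q(n, t) = 799, q^n = 823543, Hamming bound = 1030, |C| = 566 ≤ bound (satisfied).

Step 1: Compute V_q(n, t) = Σ_{j=0}^2 C(n, j) (q−1)^j.
  j = 0: C(7,0)·(6)^0 = 1·1 = 1.
  j = 1: C(7,1)·(6)^1 = 7·6 = 42.
  j = 2: C(7,2)·(6)^2 = 21·36 = 756.
  V_q(n, t) = 1 + 42 + 756 = 799.
Step 2: q^n = 7^7 = 823543.
Step 3: Hamming bound ⌊q^n / V_q(n,t)⌋ = ⌊823543/799⌋ = 1030.
Step 4: Compare |C| = 566 to 1030: satisfied.
The claimed |C| lies below the Hamming bound.


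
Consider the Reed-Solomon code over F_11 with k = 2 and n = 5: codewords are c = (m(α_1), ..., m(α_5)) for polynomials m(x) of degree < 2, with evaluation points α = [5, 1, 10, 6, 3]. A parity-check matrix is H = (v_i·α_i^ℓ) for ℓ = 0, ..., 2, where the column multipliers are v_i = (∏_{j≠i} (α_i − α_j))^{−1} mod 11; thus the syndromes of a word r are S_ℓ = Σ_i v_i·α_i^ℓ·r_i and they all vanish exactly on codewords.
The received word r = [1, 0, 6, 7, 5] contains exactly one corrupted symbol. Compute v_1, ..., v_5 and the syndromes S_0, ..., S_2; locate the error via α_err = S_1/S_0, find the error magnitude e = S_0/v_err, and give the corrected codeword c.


S = (5, 3, 4), error at position 1, error magnitude e = 2, c = [10, 0, 6, 7, 5].

Step 1: column multipliers v_i = (∏_{j≠i}(α_i − α_j))^{−1} mod 11.
  i = 1 (α = 5): (5−1)(5−10)(5−6)(5−3) = 4·(−5)·(−1)·2 = 40 ≡ 7, so v_1 = 7^{−1} = 8 (mod 11).
  i = 2 (α = 1): (1−5)(1−10)(1−6)(1−3) = (−4)·(−9)·(−5)·(−2) = 360 ≡ 8, so v_2 = 8^{−1} = 7 (mod 11).
  i = 3 (α = 10): (10−5)(10−1)(10−6)(10−3) = 5·9·4·7 = 1260 ≡ 6, so v_3 = 6^{−1} = 2 (mod 11).
  i = 4 (α = 6): (6−5)(6−1)(6−10)(6−3) = 1·5·(−4)·3 = −60 ≡ 6, so v_4 = 6^{−1} = 2 (mod 11).
  i = 5 (α = 3): (3−5)(3−1)(3−10)(3−6) = (−2)·2·(−7)·(−3) = −84 ≡ 4, so v_5 = 4^{−1} = 3 (mod 11).
  v = [8, 7, 2, 2, 3].
Step 2: syndromes of r = [1, 0, 6, 7, 5] (all sums mod 11).
  S_0 = Σ v_i r_i = 8·1 + 7·0 + 2·6 + 2·7 + 3·5 = 49 ≡ 5.
  S_1 = Σ v_i α_i r_i = 8·5·1 + 7·1·0 + 2·10·6 + 2·6·7 + 3·3·5 = 289 ≡ 3.
  α_i^2 mod 11 = [3, 1, 1, 3, 9].
  S_2 = Σ v_i α_i^2 r_i = 8·3·1 + 7·1·0 + 2·1·6 + 2·3·7 + 3·9·5 = 213 ≡ 4.
  S = (5, 3, 4) ≠ 0, so r is not a codeword (an error is present).
Step 3: locate the error. For a single error e at position i, S_ℓ = v_i·e·α_i^ℓ, so α_err = S_1/S_0.
  S_0^{−1} = 5^{−1} = 9 (mod 11), so α_err = 3·9 = 27 ≡ 5 = α_1. Error position i = 1.
  Consistency check: S_2/S_1 = 4·4 = 16 ≡ 5 = α_err ✓ (single-error assumption holds).
Step 4: error magnitude e = S_0/v_1 = S_0·∏_{j≠1}(α_1 − α_j) = 5·7 = 35 ≡ 2 (mod 11).
Step 5: correct position 1: c_1 = r_1 − e = 1 − 2 ≡ 10 (mod 11). Hence c = [10, 0, 6, 7, 5].
  Check: interpolating c through the α_i gives m(x) = 3 + 8·x (degree < 2) with m(α_i) = c_i for every i, so c is indeed a codeword.


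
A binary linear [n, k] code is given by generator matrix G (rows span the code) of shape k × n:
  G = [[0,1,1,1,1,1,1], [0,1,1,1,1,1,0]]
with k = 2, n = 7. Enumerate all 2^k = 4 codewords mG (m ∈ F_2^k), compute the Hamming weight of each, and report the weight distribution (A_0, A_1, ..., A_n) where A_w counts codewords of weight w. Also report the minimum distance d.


Weight distribution: A_0 = 1, A_1 = 1, A_5 = 1, A_6 = 1. Minimum distance d = 1.

Enumerate all 2^2 = 4 messages m ∈ F_2^2.
For each, compute codeword c = mG in F_2^7, then tally its weight.
  m = 00 → c = 0000000, weight = 0.
  m = 10 → c = 0111111, weight = 6.
  m = 01 → c = 0111110, weight = 5.
  m = 11 → c = 0000001, weight = 1.
Tally weights:
  weight 0: 1 codewords.
  weight 1: 1 codewords.
  weight 5: 1 codewords.
  weight 6: 1 codewords.
Minimum distance d = smallest w > 0 with A_w > 0 = 1.
Sanity: Σ A_w = 4 = 2^2 = 4 ✓.


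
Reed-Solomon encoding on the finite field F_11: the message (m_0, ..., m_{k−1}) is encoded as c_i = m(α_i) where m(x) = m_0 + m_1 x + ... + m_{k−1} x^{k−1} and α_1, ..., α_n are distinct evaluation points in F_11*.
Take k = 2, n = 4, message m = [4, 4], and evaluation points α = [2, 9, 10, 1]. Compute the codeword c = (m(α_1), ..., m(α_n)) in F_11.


c = [1, 7, 0, 8]

Message polynomial: m(x) = 4 + 4·x (mod 11).
For each evaluation point α_i, compute m(α_i) mod 11:
  α_1 = 2: Horner steps 4 → 1, so m(2) = 1.
  α_2 = 9: Horner steps 4 → 7, so m(9) = 7.
  α_3 = 10: Horner steps 4 → 0, so m(10) = 0.
  α_4 = 1: Horner steps 4 → 8, so m(1) = 8.
Codeword c = [1, 7, 0, 8] ∈ F_11^4.


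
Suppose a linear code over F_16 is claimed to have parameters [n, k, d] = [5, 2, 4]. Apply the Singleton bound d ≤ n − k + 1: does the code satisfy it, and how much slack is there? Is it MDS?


Singleton RHS = n − k + 1 = 4, slack = 0, bound satisfied, MDS.

Singleton bound: d ≤ n − k + 1.
Here n = 5, k = 2, so n − k + 1 = 4.
Given d = 4, check d ≤ 4: YES.
Slack = (n − k + 1) − d = 0.
The code is MDS (slack = 0).
Description: the claimed parameters are [5, 2, 4]_16; such a code would be MDS (meets Singleton bound).


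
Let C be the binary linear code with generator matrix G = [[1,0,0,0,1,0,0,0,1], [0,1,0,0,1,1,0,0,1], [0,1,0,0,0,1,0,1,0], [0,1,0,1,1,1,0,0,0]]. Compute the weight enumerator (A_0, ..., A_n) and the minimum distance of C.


Weight distribution: A_0 = 1, A_2 = 2, A_3 = 6, A_4 = 3, A_5 = 2, A_6 = 2. Minimum distance d = 2.

Enumerate all 2^4 = 16 messages m ∈ F_2^4.
For each, compute codeword c = mG in F_2^9, then tally its weight.
  m = 0000 → c = 000000000, weight = 0.
  m = 1000 → c = 100010001, weight = 3.
  m = 0100 → c = 010011001, weight = 4.
  m = 1100 → c = 110001000, weight = 3.
  m = 0010 → c = 010001010, weight = 3.
  m = 1010 → c = 110011011, weight = 6.
  m = 0110 → c = 000010011, weight = 3.
  m = 1110 → c = 100000010, weight = 2.
  m = 0001 → c = 010111000, weight = 4.
  m = 1001 → c = 110101001, weight = 5.
  m = 0101 → c = 000100001, weight = 2.
  m = 1101 → c = 100110000, weight = 3.
  m = 0011 → c = 000110010, weight = 3.
  m = 1011 → c = 100100011, weight = 4.
  m = 0111 → c = 010101011, weight = 5.
  m = 1111 → c = 110111010, weight = 6.
Tally weights:
  weight 0: 1 codewords.
  weight 2: 2 codewords.
  weight 3: 6 codewords.
  weight 4: 3 codewords.
  weight 5: 2 codewords.
  weight 6: 2 codewords.
Minimum distance d = smallest w > 0 with A_w > 0 = 2.
Sanity: Σ A_w = 16 = 2^4 = 16 ✓.


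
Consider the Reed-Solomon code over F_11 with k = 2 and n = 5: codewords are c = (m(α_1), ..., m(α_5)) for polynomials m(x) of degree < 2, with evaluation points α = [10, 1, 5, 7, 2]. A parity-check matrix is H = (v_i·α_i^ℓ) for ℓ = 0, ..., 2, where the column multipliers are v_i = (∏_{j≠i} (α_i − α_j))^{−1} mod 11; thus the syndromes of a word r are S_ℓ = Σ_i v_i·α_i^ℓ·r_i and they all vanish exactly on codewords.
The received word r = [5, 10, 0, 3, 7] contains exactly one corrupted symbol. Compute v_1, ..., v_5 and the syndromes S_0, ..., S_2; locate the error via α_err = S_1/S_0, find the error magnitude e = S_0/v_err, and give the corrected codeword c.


S = (9, 1, 5), error at position 3, error magnitude e = 2, c = [5, 10, 9, 3, 7].

Step 1: column multipliers v_i = (∏_{j≠i}(α_i − α_j))^{−1} mod 11.
  i = 1 (α = 10): (10−1)(10−5)(10−7)(10−2) = 9·5·3·8 = 1080 ≡ 2, so v_1 = 2^{−1} = 6 (mod 11).
  i = 2 (α = 1): (1−10)(1−5)(1−7)(1−2) = (−9)·(−4)·(−6)·(−1) = 216 ≡ 7, so v_2 = 7^{−1} = 8 (mod 11).
  i = 3 (α = 5): (5−10)(5−1)(5−7)(5−2) = (−5)·4·(−2)·3 = 120 ≡ 10, so v_3 = 10^{−1} = 10 (mod 11).
  i = 4 (α = 7): (7−10)(7−1)(7−5)(7−2) = (−3)·6·2·5 = −180 ≡ 7, so v_4 = 7^{−1} = 8 (mod 11).
  i = 5 (α = 2): (2−10)(2−1)(2−5)(2−7) = (−8)·1·(−3)·(−5) = −120 ≡ 1, so v_5 = 1^{−1} = 1 (mod 11).
  v = [6, 8, 10, 8, 1].
Step 2: syndromes of r = [5, 10, 0, 3, 7] (all sums mod 11).
  S_0 = Σ v_i r_i = 6·5 + 8·10 + 10·0 + 8·3 + 1·7 = 141 ≡ 9.
  S_1 = Σ v_i α_i r_i = 6·10·5 + 8·1·10 + 10·5·0 + 8·7·3 + 1·2·7 = 562 ≡ 1.
  α_i^2 mod 11 = [1, 1, 3, 5, 4].
  S_2 = Σ v_i α_i^2 r_i = 6·1·5 + 8·1·10 + 10·3·0 + 8·5·3 + 1·4·7 = 258 ≡ 5.
  S = (9, 1, 5) ≠ 0, so r is not a codeword (an error is present).
Step 3: locate the error. For a single error e at position i, S_ℓ = v_i·e·α_i^ℓ, so α_err = S_1/S_0.
  S_0^{−1} = 9^{−1} = 5 (mod 11), so α_err = 1·5 = 5 ≡ 5 = α_3. Error position i = 3.
  Consistency check: S_2/S_1 = 5·1 = 5 ≡ 5 = α_err ✓ (single-error assumption holds).
Step 4: error magnitude e = S_0/v_3 = S_0·∏_{j≠3}(α_3 − α_j) = 9·10 = 90 ≡ 2 (mod 11).
Step 5: correct position 3: c_3 = r_3 − e = 0 − 2 ≡ 9 (mod 11). Hence c = [5, 10, 9, 3, 7].
  Check: interpolating c through the α_i gives m(x) = 2 + 8·x (degree < 2) with m(α_i) = c_i for every i, so c is indeed a codeword.


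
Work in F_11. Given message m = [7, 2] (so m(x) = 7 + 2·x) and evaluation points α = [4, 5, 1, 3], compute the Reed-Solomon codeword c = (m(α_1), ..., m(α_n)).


c = [4, 6, 9, 2]

Message polynomial: m(x) = 7 + 2·x (mod 11).
For each evaluation point α_i, compute m(α_i) mod 11:
  α_1 = 4: Horner steps 2 → 4, so m(4) = 4.
  α_2 = 5: Horner steps 2 → 6, so m(5) = 6.
  α_3 = 1: Horner steps 2 → 9, so m(1) = 9.
  α_4 = 3: Horner steps 2 → 2, so m(3) = 2.
Codeword c = [4, 6, 9, 2] ∈ F_11^4.


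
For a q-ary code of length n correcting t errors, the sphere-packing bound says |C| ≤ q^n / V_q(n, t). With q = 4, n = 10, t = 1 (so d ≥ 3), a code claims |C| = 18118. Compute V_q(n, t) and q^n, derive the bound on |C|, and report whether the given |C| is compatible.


V_q(n, t) = 31, q^n = 1048576, Hamming bound = 33825, |C| = 18118 ≤ bound (satisfied).

Step 1: Compute V_q(n, t) = Σ_{j=0}^1 C(n, j) (q−1)^j.
  j = 0: C(10,0)·(3)^0 = 1·1 = 1.
  j = 1: C(10,1)·(3)^1 = 10·3 = 30.
  V_q(n, t) = 1 + 30 = 31.
Step 2: q^n = 4^10 = 1048576.
Step 3: Hamming bound ⌊q^n / V_q(n,t)⌋ = ⌊1048576/31⌋ = 33825.
Step 4: Compare |C| = 18118 to 33825: satisfied.
The claimed |C| lies below the Hamming bound.
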